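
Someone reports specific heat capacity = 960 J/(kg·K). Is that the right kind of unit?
Yes

specific heat capacity has SI base units: m^2 / (s^2 * K)
J/(kg·K) reduces to the same SI base units, so it is a valid unit for specific heat capacity.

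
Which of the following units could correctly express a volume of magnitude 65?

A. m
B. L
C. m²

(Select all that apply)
B

volume has SI base units: m^3

Checking each option against m^3:
  A. m: ✗ does not match
  B. L: ✓ matches
  C. m²: ✗ does not match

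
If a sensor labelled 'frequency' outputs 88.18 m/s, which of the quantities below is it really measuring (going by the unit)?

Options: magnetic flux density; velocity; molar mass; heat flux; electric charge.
velocity

frequency should have units dimensionally equivalent to 1 / s (e.g. Hz).
The given unit 'm/s' reduces to m / s. Of the listed options, that is the dimensionality of velocity.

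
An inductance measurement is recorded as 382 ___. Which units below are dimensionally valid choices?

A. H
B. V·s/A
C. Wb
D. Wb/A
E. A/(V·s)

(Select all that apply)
A, B, D

inductance has SI base units: kg * m^2 / (A^2 * s^2)

Checking each option against kg * m^2 / (A^2 * s^2):
  A. H: ✓ matches
  B. V·s/A: ✓ matches
  C. Wb: ✗ does not match
  D. Wb/A: ✓ matches
  E. A/(V·s): ✗ does not match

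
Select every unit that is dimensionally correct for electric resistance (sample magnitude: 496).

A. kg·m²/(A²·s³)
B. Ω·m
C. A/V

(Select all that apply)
A

electric resistance has SI base units: kg * m^2 / (A^2 * s^3)

Checking each option against kg * m^2 / (A^2 * s^3):
  A. kg·m²/(A²·s³): ✓ matches
  B. Ω·m: ✗ does not match
  C. A/V: ✗ does not match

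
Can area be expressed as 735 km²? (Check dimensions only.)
Yes

area has SI base units: m^2
km² reduces to the same SI base units, so it is a valid unit for area.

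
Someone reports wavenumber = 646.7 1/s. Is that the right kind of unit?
No

wavenumber has SI base units: 1 / m
1/s does NOT reduce to 1 / m; a valid unit for wavenumber would be e.g. 1/m.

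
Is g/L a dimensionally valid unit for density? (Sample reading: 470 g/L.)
Yes

density has SI base units: kg / m^3
g/L reduces to the same SI base units, so it is a valid unit for density.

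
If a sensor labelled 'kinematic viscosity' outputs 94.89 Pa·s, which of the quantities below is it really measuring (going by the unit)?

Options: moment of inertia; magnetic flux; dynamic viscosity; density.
dynamic viscosity

kinematic viscosity should have units dimensionally equivalent to m^2 / s (e.g. m²/s).
The given unit 'Pa·s' reduces to kg / (m * s). Of the listed options, that is the dimensionality of dynamic viscosity.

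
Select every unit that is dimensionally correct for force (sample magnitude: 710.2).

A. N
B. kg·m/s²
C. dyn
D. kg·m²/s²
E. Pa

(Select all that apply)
A, B, C

force has SI base units: kg * m / s^2

Checking each option against kg * m / s^2:
  A. N: ✓ matches
  B. kg·m/s²: ✓ matches
  C. dyn: ✓ matches
  D. kg·m²/s²: ✗ does not match
  E. Pa: ✗ does not match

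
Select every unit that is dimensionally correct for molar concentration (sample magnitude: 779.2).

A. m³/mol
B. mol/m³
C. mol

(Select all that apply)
B

molar concentration has SI base units: mol / m^3

Checking each option against mol / m^3:
  A. m³/mol: ✗ does not match
  B. mol/m³: ✓ matches
  C. mol: ✗ does not match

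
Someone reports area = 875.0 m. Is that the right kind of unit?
No

area has SI base units: m^2
m does NOT reduce to m^2; a valid unit for area would be e.g. m².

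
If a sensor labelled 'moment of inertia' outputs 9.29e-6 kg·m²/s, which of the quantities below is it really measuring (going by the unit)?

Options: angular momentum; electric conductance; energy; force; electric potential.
angular momentum

moment of inertia should have units dimensionally equivalent to kg * m^2 (e.g. kg·m²).
The given unit 'kg·m²/s' reduces to kg * m^2 / s. Of the listed options, that is the dimensionality of angular momentum.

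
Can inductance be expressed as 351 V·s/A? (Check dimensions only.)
Yes

inductance has SI base units: kg * m^2 / (A^2 * s^2)
V·s/A reduces to the same SI base units, so it is a valid unit for inductance.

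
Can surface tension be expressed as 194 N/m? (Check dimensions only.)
Yes

surface tension has SI base units: kg / s^2
N/m reduces to the same SI base units, so it is a valid unit for surface tension.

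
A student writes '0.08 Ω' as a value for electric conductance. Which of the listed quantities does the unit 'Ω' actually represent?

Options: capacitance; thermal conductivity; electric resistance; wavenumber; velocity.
electric resistance

electric conductance should have units dimensionally equivalent to A^2 * s^3 / (kg * m^2) (e.g. S).
The given unit 'Ω' reduces to kg * m^2 / (A^2 * s^3). Of the listed options, that is the dimensionality of electric resistance.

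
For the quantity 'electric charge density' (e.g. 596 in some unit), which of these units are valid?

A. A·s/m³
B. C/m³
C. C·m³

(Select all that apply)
A, B

electric charge density has SI base units: A * s / m^3

Checking each option against A * s / m^3:
  A. A·s/m³: ✓ matches
  B. C/m³: ✓ matches
  C. C·m³: ✗ does not match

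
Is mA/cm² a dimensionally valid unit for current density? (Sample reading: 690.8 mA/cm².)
Yes

current density has SI base units: A / m^2
mA/cm² reduces to the same SI base units, so it is a valid unit for current density.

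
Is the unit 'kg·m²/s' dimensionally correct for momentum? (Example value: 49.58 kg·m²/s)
No

momentum has SI base units: kg * m / s
kg·m²/s does NOT reduce to kg * m / s; a valid unit for momentum would be e.g. kg·m/s.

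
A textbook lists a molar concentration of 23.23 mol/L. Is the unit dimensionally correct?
Yes

molar concentration has SI base units: mol / m^3
mol/L reduces to the same SI base units, so it is a valid unit for molar concentration.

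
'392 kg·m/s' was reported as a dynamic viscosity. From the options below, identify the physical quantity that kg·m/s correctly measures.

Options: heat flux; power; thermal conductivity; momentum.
momentum

dynamic viscosity should have units dimensionally equivalent to kg / (m * s) (e.g. Pa·s).
The given unit 'kg·m/s' reduces to kg * m / s. Of the listed options, that is the dimensionality of momentum.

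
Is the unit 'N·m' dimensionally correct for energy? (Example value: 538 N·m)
Yes

energy has SI base units: kg * m^2 / s^2
N·m reduces to the same SI base units, so it is a valid unit for energy.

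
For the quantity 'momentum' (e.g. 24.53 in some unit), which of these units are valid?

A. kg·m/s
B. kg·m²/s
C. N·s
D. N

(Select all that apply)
A, C

momentum has SI base units: kg * m / s

Checking each option against kg * m / s:
  A. kg·m/s: ✓ matches
  B. kg·m²/s: ✗ does not match
  C. N·s: ✓ matches
  D. N: ✗ does not match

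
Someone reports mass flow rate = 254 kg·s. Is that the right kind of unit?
No

mass flow rate has SI base units: kg / s
kg·s does NOT reduce to kg / s; a valid unit for mass flow rate would be e.g. kg/s.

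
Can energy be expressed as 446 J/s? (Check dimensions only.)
No

energy has SI base units: kg * m^2 / s^2
J/s does NOT reduce to kg * m^2 / s^2; a valid unit for energy would be e.g. J.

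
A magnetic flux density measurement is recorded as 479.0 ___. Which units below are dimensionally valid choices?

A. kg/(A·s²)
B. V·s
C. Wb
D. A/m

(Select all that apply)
A

magnetic flux density has SI base units: kg / (A * s^2)

Checking each option against kg / (A * s^2):
  A. kg/(A·s²): ✓ matches
  B. V·s: ✗ does not match
  C. Wb: ✗ does not match
  D. A/m: ✗ does not match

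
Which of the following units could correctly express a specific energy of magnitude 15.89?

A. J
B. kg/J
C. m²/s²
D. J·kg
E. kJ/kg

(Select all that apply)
C, E

specific energy has SI base units: m^2 / s^2

Checking each option against m^2 / s^2:
  A. J: ✗ does not match
  B. kg/J: ✗ does not match
  C. m²/s²: ✓ matches
  D. J·kg: ✗ does not match
  E. kJ/kg: ✓ matches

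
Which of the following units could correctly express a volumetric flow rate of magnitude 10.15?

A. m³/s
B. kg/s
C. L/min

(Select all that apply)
A, C

volumetric flow rate has SI base units: m^3 / s

Checking each option against m^3 / s:
  A. m³/s: ✓ matches
  B. kg/s: ✗ does not match
  C. L/min: ✓ matches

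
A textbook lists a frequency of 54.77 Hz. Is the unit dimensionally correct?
Yes

frequency has SI base units: 1 / s
Hz reduces to the same SI base units, so it is a valid unit for frequency.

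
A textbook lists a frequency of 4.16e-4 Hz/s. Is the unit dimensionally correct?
No

frequency has SI base units: 1 / s
Hz/s does NOT reduce to 1 / s; a valid unit for frequency would be e.g. Hz.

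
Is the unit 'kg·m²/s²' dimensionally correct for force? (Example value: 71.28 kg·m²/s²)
No

force has SI base units: kg * m / s^2
kg·m²/s² does NOT reduce to kg * m / s^2; a valid unit for force would be e.g. N.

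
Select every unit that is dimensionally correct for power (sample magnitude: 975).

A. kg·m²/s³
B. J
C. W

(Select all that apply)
A, C

power has SI base units: kg * m^2 / s^3

Checking each option against kg * m^2 / s^3:
  A. kg·m²/s³: ✓ matches
  B. J: ✗ does not match
  C. W: ✓ matches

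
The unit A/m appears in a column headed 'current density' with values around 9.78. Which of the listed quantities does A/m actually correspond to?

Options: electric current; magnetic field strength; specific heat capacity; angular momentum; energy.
magnetic field strength

current density should have units dimensionally equivalent to A / m^2 (e.g. A/m²).
The given unit 'A/m' reduces to A / m. Of the listed options, that is the dimensionality of magnetic field strength.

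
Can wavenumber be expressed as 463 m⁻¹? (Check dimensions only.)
Yes

wavenumber has SI base units: 1 / m
m⁻¹ reduces to the same SI base units, so it is a valid unit for wavenumber.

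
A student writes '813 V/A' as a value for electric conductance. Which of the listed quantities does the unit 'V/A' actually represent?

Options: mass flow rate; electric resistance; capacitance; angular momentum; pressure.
electric resistance

electric conductance should have units dimensionally equivalent to A^2 * s^3 / (kg * m^2) (e.g. S).
The given unit 'V/A' reduces to kg * m^2 / (A^2 * s^3). Of the listed options, that is the dimensionality of electric resistance.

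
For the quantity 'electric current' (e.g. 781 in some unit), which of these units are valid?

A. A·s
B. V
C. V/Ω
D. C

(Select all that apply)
C

electric current has SI base units: A

Checking each option against A:
  A. A·s: ✗ does not match
  B. V: ✗ does not match
  C. V/Ω: ✓ matches
  D. C: ✗ does not match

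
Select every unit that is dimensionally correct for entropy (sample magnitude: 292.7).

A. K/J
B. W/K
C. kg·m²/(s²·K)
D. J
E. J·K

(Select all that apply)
C

entropy has SI base units: kg * m^2 / (s^2 * K)

Checking each option against kg * m^2 / (s^2 * K):
  A. K/J: ✗ does not match
  B. W/K: ✗ does not match
  C. kg·m²/(s²·K): ✓ matches
  D. J: ✗ does not match
  E. J·K: ✗ does not match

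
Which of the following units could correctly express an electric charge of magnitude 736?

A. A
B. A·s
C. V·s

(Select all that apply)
B

electric charge has SI base units: A * s

Checking each option against A * s:
  A. A: ✗ does not match
  B. A·s: ✓ matches
  C. V·s: ✗ does not match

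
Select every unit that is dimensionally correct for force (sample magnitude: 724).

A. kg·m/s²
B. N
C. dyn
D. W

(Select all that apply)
A, B, C

force has SI base units: kg * m / s^2

Checking each option against kg * m / s^2:
  A. kg·m/s²: ✓ matches
  B. N: ✓ matches
  C. dyn: ✓ matches
  D. W: ✗ does not match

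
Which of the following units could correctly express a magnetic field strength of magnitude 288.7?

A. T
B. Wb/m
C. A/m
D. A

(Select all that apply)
C

magnetic field strength has SI base units: A / m

Checking each option against A / m:
  A. T: ✗ does not match
  B. Wb/m: ✗ does not match
  C. A/m: ✓ matches
  D. A: ✗ does not match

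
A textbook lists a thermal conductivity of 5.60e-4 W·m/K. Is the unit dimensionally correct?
No

thermal conductivity has SI base units: kg * m / (s^3 * K)
W·m/K does NOT reduce to kg * m / (s^3 * K); a valid unit for thermal conductivity would be e.g. W/(m·K).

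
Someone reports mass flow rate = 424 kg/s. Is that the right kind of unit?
Yes

mass flow rate has SI base units: kg / s
kg/s reduces to the same SI base units, so it is a valid unit for mass flow rate.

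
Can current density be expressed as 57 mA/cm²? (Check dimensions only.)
Yes

current density has SI base units: A / m^2
mA/cm² reduces to the same SI base units, so it is a valid unit for current density.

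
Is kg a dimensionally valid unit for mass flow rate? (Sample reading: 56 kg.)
No

mass flow rate has SI base units: kg / s
kg does NOT reduce to kg / s; a valid unit for mass flow rate would be e.g. kg/s.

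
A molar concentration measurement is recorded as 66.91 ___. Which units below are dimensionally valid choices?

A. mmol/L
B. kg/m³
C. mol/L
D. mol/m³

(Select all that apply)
A, C, D

molar concentration has SI base units: mol / m^3

Checking each option against mol / m^3:
  A. mmol/L: ✓ matches
  B. kg/m³: ✗ does not match
  C. mol/L: ✓ matches
  D. mol/m³: ✓ matches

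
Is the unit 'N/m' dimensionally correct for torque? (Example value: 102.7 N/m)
No

torque has SI base units: kg * m^2 / s^2
N/m does NOT reduce to kg * m^2 / s^2; a valid unit for torque would be e.g. N·m.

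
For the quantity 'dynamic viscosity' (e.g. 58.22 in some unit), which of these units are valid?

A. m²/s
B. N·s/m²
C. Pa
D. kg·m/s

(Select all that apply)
B

dynamic viscosity has SI base units: kg / (m * s)

Checking each option against kg / (m * s):
  A. m²/s: ✗ does not match
  B. N·s/m²: ✓ matches
  C. Pa: ✗ does not match
  D. kg·m/s: ✗ does not match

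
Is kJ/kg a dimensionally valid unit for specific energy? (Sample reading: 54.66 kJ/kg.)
Yes

specific energy has SI base units: m^2 / s^2
kJ/kg reduces to the same SI base units, so it is a valid unit for specific energy.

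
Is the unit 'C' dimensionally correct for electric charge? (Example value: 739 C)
Yes

electric charge has SI base units: A * s
C reduces to the same SI base units, so it is a valid unit for electric charge.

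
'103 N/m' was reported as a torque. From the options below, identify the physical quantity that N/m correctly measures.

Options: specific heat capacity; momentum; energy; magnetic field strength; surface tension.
surface tension

torque should have units dimensionally equivalent to kg * m^2 / s^2 (e.g. N·m).
The given unit 'N/m' reduces to kg / s^2. Of the listed options, that is the dimensionality of surface tension.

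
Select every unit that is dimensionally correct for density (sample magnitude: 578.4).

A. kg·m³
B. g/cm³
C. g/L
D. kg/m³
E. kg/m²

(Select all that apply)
B, C, D

density has SI base units: kg / m^3

Checking each option against kg / m^3:
  A. kg·m³: ✗ does not match
  B. g/cm³: ✓ matches
  C. g/L: ✓ matches
  D. kg/m³: ✓ matches
  E. kg/m²: ✗ does not match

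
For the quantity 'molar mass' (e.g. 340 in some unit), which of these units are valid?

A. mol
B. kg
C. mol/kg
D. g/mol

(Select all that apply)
D

molar mass has SI base units: kg / mol

Checking each option against kg / mol:
  A. mol: ✗ does not match
  B. kg: ✗ does not match
  C. mol/kg: ✗ does not match
  D. g/mol: ✓ matches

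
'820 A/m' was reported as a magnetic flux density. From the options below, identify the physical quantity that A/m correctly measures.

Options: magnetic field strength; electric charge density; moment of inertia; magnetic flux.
magnetic field strength

magnetic flux density should have units dimensionally equivalent to kg / (A * s^2) (e.g. T).
The given unit 'A/m' reduces to A / m. Of the listed options, that is the dimensionality of magnetic field strength.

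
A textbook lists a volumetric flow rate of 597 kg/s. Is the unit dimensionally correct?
No

volumetric flow rate has SI base units: m^3 / s
kg/s does NOT reduce to m^3 / s; a valid unit for volumetric flow rate would be e.g. m³/s.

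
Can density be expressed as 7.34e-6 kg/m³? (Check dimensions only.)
Yes

density has SI base units: kg / m^3
kg/m³ reduces to the same SI base units, so it is a valid unit for density.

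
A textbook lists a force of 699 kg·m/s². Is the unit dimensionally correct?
Yes

force has SI base units: kg * m / s^2
kg·m/s² reduces to the same SI base units, so it is a valid unit for force.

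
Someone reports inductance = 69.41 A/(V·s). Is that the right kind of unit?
No

inductance has SI base units: kg * m^2 / (A^2 * s^2)
A/(V·s) does NOT reduce to kg * m^2 / (A^2 * s^2); a valid unit for inductance would be e.g. H.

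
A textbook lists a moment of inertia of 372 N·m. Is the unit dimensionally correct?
No

moment of inertia has SI base units: kg * m^2
N·m does NOT reduce to kg * m^2; a valid unit for moment of inertia would be e.g. kg·m².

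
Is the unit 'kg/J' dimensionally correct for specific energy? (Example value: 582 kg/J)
No

specific energy has SI base units: m^2 / s^2
kg/J does NOT reduce to m^2 / s^2; a valid unit for specific energy would be e.g. J/kg.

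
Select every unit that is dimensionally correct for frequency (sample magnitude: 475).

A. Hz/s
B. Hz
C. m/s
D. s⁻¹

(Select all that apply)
B, D

frequency has SI base units: 1 / s

Checking each option against 1 / s:
  A. Hz/s: ✗ does not match
  B. Hz: ✓ matches
  C. m/s: ✗ does not match
  D. s⁻¹: ✓ matches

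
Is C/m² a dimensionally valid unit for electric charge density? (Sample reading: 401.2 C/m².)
No

electric charge density has SI base units: A * s / m^3
C/m² does NOT reduce to A * s / m^3; a valid unit for electric charge density would be e.g. C/m³.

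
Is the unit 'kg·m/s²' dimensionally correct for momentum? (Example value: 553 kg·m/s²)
No

momentum has SI base units: kg * m / s
kg·m/s² does NOT reduce to kg * m / s; a valid unit for momentum would be e.g. kg·m/s.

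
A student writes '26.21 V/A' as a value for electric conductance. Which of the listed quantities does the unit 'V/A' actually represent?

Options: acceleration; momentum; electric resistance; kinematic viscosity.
electric resistance

electric conductance should have units dimensionally equivalent to A^2 * s^3 / (kg * m^2) (e.g. S).
The given unit 'V/A' reduces to kg * m^2 / (A^2 * s^3). Of the listed options, that is the dimensionality of electric resistance.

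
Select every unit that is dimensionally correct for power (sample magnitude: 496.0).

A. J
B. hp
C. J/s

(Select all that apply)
B, C

power has SI base units: kg * m^2 / s^3

Checking each option against kg * m^2 / s^3:
  A. J: ✗ does not match
  B. hp: ✓ matches
  C. J/s: ✓ matches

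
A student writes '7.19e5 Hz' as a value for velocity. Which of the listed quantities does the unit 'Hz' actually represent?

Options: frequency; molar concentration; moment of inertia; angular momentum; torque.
frequency

velocity should have units dimensionally equivalent to m / s (e.g. m/s).
The given unit 'Hz' reduces to 1 / s. Of the listed options, that is the dimensionality of frequency.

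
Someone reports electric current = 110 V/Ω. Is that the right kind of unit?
Yes

electric current has SI base units: A
V/Ω reduces to the same SI base units, so it is a valid unit for electric current.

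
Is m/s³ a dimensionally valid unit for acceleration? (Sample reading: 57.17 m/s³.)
No

acceleration has SI base units: m / s^2
m/s³ does NOT reduce to m / s^2; a valid unit for acceleration would be e.g. m/s².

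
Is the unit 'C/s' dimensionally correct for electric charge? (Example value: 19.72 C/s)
No

electric charge has SI base units: A * s
C/s does NOT reduce to A * s; a valid unit for electric charge would be e.g. C.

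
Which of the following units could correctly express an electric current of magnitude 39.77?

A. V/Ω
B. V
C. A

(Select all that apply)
A, C

electric current has SI base units: A

Checking each option against A:
  A. V/Ω: ✓ matches
  B. V: ✗ does not match
  C. A: ✓ matches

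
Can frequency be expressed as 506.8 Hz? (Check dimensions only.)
Yes

frequency has SI base units: 1 / s
Hz reduces to the same SI base units, so it is a valid unit for frequency.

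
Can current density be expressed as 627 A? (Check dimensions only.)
No

current density has SI base units: A / m^2
A does NOT reduce to A / m^2; a valid unit for current density would be e.g. A/m².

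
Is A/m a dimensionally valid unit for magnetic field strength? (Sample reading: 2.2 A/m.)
Yes

magnetic field strength has SI base units: A / m
A/m reduces to the same SI base units, so it is a valid unit for magnetic field strength.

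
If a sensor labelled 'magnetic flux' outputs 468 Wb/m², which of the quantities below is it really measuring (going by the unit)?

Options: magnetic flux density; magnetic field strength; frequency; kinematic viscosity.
magnetic flux density

magnetic flux should have units dimensionally equivalent to kg * m^2 / (A * s^2) (e.g. Wb).
The given unit 'Wb/m²' reduces to kg / (A * s^2). Of the listed options, that is the dimensionality of magnetic flux density.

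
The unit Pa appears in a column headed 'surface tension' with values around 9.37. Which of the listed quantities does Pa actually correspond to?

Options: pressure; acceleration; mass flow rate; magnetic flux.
pressure

surface tension should have units dimensionally equivalent to kg / s^2 (e.g. N/m).
The given unit 'Pa' reduces to kg / (m * s^2). Of the listed options, that is the dimensionality of pressure.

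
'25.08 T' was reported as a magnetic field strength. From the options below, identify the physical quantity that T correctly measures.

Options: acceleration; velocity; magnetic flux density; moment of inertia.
magnetic flux density

magnetic field strength should have units dimensionally equivalent to A / m (e.g. A/m).
The given unit 'T' reduces to kg / (A * s^2). Of the listed options, that is the dimensionality of magnetic flux density.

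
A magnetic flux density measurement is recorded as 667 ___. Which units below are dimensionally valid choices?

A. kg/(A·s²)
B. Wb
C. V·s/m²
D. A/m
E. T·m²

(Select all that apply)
A, C

magnetic flux density has SI base units: kg / (A * s^2)

Checking each option against kg / (A * s^2):
  A. kg/(A·s²): ✓ matches
  B. Wb: ✗ does not match
  C. V·s/m²: ✓ matches
  D. A/m: ✗ does not match
  E. T·m²: ✗ does not match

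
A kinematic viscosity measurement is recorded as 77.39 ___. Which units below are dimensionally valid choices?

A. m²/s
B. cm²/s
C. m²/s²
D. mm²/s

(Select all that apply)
A, B, D

kinematic viscosity has SI base units: m^2 / s

Checking each option against m^2 / s:
  A. m²/s: ✓ matches
  B. cm²/s: ✓ matches
  C. m²/s²: ✗ does not match
  D. mm²/s: ✓ matches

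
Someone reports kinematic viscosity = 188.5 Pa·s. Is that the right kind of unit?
No

kinematic viscosity has SI base units: m^2 / s
Pa·s does NOT reduce to m^2 / s; a valid unit for kinematic viscosity would be e.g. m²/s.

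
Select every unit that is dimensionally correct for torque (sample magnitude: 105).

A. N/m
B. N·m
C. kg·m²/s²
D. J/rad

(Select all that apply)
B, C, D

torque has SI base units: kg * m^2 / s^2

Checking each option against kg * m^2 / s^2:
  A. N/m: ✗ does not match
  B. N·m: ✓ matches
  C. kg·m²/s²: ✓ matches
  D. J/rad: ✓ matches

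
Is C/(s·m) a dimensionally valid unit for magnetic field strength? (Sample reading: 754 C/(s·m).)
Yes

magnetic field strength has SI base units: A / m
C/(s·m) reduces to the same SI base units, so it is a valid unit for magnetic field strength.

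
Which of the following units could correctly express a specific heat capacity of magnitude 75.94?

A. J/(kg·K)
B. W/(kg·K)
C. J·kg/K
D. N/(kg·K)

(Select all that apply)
A

specific heat capacity has SI base units: m^2 / (s^2 * K)

Checking each option against m^2 / (s^2 * K):
  A. J/(kg·K): ✓ matches
  B. W/(kg·K): ✗ does not match
  C. J·kg/K: ✗ does not match
  D. N/(kg·K): ✗ does not match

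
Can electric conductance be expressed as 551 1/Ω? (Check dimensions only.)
Yes

electric conductance has SI base units: A^2 * s^3 / (kg * m^2)
1/Ω reduces to the same SI base units, so it is a valid unit for electric conductance.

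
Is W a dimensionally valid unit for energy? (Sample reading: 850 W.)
No

energy has SI base units: kg * m^2 / s^2
W does NOT reduce to kg * m^2 / s^2; a valid unit for energy would be e.g. J.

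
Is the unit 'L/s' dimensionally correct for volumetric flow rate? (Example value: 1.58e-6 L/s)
Yes

volumetric flow rate has SI base units: m^3 / s
L/s reduces to the same SI base units, so it is a valid unit for volumetric flow rate.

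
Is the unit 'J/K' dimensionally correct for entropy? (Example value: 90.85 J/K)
Yes

entropy has SI base units: kg * m^2 / (s^2 * K)
J/K reduces to the same SI base units, so it is a valid unit for entropy.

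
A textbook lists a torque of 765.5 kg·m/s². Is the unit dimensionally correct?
No

torque has SI base units: kg * m^2 / s^2
kg·m/s² does NOT reduce to kg * m^2 / s^2; a valid unit for torque would be e.g. N·m.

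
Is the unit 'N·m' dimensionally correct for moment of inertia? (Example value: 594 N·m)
No

moment of inertia has SI base units: kg * m^2
N·m does NOT reduce to kg * m^2; a valid unit for moment of inertia would be e.g. kg·m².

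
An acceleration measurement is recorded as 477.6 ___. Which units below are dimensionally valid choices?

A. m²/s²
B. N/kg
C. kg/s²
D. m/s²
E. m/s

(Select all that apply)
B, D

acceleration has SI base units: m / s^2

Checking each option against m / s^2:
  A. m²/s²: ✗ does not match
  B. N/kg: ✓ matches
  C. kg/s²: ✗ does not match
  D. m/s²: ✓ matches
  E. m/s: ✗ does not match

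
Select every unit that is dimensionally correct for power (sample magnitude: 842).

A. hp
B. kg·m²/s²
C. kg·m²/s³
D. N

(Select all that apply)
A, C

power has SI base units: kg * m^2 / s^3

Checking each option against kg * m^2 / s^3:
  A. hp: ✓ matches
  B. kg·m²/s²: ✗ does not match
  C. kg·m²/s³: ✓ matches
  D. N: ✗ does not match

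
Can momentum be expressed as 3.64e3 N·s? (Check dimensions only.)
Yes

momentum has SI base units: kg * m / s
N·s reduces to the same SI base units, so it is a valid unit for momentum.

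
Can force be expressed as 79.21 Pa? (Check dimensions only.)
No

force has SI base units: kg * m / s^2
Pa does NOT reduce to kg * m / s^2; a valid unit for force would be e.g. N.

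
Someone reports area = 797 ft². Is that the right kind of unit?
Yes

area has SI base units: m^2
ft² reduces to the same SI base units, so it is a valid unit for area.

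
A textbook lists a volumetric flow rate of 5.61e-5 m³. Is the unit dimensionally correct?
No

volumetric flow rate has SI base units: m^3 / s
m³ does NOT reduce to m^3 / s; a valid unit for volumetric flow rate would be e.g. m³/s.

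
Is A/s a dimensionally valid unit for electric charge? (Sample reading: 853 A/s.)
No

electric charge has SI base units: A * s
A/s does NOT reduce to A * s; a valid unit for electric charge would be e.g. C.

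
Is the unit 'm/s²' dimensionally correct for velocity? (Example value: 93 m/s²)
No

velocity has SI base units: m / s
m/s² does NOT reduce to m / s; a valid unit for velocity would be e.g. m/s.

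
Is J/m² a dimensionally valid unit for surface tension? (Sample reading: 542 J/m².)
Yes

surface tension has SI base units: kg / s^2
J/m² reduces to the same SI base units, so it is a valid unit for surface tension.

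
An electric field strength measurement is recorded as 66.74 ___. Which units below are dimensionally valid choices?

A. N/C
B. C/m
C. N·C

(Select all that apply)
A

electric field strength has SI base units: kg * m / (A * s^3)

Checking each option against kg * m / (A * s^3):
  A. N/C: ✓ matches
  B. C/m: ✗ does not match
  C. N·C: ✗ does not match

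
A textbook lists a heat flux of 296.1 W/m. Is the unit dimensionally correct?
No

heat flux has SI base units: kg / s^3
W/m does NOT reduce to kg / s^3; a valid unit for heat flux would be e.g. W/m².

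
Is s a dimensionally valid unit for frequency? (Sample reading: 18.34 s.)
No

frequency has SI base units: 1 / s
s does NOT reduce to 1 / s; a valid unit for frequency would be e.g. Hz.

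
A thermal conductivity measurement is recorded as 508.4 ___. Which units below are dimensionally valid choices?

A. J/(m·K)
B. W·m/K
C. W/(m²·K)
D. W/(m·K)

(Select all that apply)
D

thermal conductivity has SI base units: kg * m / (s^3 * K)

Checking each option against kg * m / (s^3 * K):
  A. J/(m·K): ✗ does not match
  B. W·m/K: ✗ does not match
  C. W/(m²·K): ✗ does not match
  D. W/(m·K): ✓ matches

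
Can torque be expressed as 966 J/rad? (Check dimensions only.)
Yes

torque has SI base units: kg * m^2 / s^2
J/rad reduces to the same SI base units, so it is a valid unit for torque.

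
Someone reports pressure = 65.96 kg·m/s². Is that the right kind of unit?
No

pressure has SI base units: kg / (m * s^2)
kg·m/s² does NOT reduce to kg / (m * s^2); a valid unit for pressure would be e.g. Pa.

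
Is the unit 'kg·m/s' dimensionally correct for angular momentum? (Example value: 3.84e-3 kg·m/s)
No

angular momentum has SI base units: kg * m^2 / s
kg·m/s does NOT reduce to kg * m^2 / s; a valid unit for angular momentum would be e.g. kg·m²/s.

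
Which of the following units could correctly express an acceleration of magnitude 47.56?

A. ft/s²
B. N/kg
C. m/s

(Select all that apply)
A, B

acceleration has SI base units: m / s^2

Checking each option against m / s^2:
  A. ft/s²: ✓ matches
  B. N/kg: ✓ matches
  C. m/s: ✗ does not match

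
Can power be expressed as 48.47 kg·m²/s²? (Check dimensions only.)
No

power has SI base units: kg * m^2 / s^3
kg·m²/s² does NOT reduce to kg * m^2 / s^3; a valid unit for power would be e.g. W.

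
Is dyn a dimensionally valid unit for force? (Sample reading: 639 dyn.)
Yes

force has SI base units: kg * m / s^2
dyn reduces to the same SI base units, so it is a valid unit for force.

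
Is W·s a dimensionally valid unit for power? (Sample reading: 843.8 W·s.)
No

power has SI base units: kg * m^2 / s^3
W·s does NOT reduce to kg * m^2 / s^3; a valid unit for power would be e.g. W.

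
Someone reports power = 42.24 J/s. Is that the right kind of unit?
Yes

power has SI base units: kg * m^2 / s^3
J/s reduces to the same SI base units, so it is a valid unit for power.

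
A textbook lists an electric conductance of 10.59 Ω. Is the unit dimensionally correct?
No

electric conductance has SI base units: A^2 * s^3 / (kg * m^2)
Ω does NOT reduce to A^2 * s^3 / (kg * m^2); a valid unit for electric conductance would be e.g. S.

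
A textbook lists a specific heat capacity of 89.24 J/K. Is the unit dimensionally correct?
No

specific heat capacity has SI base units: m^2 / (s^2 * K)
J/K does NOT reduce to m^2 / (s^2 * K); a valid unit for specific heat capacity would be e.g. J/(kg·K).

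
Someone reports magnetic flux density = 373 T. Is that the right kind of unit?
Yes

magnetic flux density has SI base units: kg / (A * s^2)
T reduces to the same SI base units, so it is a valid unit for magnetic flux density.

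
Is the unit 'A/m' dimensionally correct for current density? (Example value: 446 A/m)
No

current density has SI base units: A / m^2
A/m does NOT reduce to A / m^2; a valid unit for current density would be e.g. A/m².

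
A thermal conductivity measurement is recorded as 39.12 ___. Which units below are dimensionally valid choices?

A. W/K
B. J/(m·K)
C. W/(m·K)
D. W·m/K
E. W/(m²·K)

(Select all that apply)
C

thermal conductivity has SI base units: kg * m / (s^3 * K)

Checking each option against kg * m / (s^3 * K):
  A. W/K: ✗ does not match
  B. J/(m·K): ✗ does not match
  C. W/(m·K): ✓ matches
  D. W·m/K: ✗ does not match
  E. W/(m²·K): ✗ does not match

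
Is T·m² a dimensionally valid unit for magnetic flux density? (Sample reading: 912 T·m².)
No

magnetic flux density has SI base units: kg / (A * s^2)
T·m² does NOT reduce to kg / (A * s^2); a valid unit for magnetic flux density would be e.g. T.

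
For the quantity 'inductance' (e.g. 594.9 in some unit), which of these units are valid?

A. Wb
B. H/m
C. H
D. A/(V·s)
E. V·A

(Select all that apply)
C

inductance has SI base units: kg * m^2 / (A^2 * s^2)

Checking each option against kg * m^2 / (A^2 * s^2):
  A. Wb: ✗ does not match
  B. H/m: ✗ does not match
  C. H: ✓ matches
  D. A/(V·s): ✗ does not match
  E. V·A: ✗ does not match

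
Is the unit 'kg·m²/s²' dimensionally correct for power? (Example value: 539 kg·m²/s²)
No

power has SI base units: kg * m^2 / s^3
kg·m²/s² does NOT reduce to kg * m^2 / s^3; a valid unit for power would be e.g. W.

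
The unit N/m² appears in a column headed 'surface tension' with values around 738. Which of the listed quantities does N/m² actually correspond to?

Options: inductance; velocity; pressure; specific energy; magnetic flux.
pressure

surface tension should have units dimensionally equivalent to kg / s^2 (e.g. N/m).
The given unit 'N/m²' reduces to kg / (m * s^2). Of the listed options, that is the dimensionality of pressure.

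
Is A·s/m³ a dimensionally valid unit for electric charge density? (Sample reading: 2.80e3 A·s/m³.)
Yes

electric charge density has SI base units: A * s / m^3
A·s/m³ reduces to the same SI base units, so it is a valid unit for electric charge density.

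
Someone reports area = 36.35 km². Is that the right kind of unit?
Yes

area has SI base units: m^2
km² reduces to the same SI base units, so it is a valid unit for area.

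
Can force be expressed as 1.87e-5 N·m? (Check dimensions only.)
No

force has SI base units: kg * m / s^2
N·m does NOT reduce to kg * m / s^2; a valid unit for force would be e.g. N.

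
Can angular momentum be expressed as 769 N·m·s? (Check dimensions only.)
Yes

angular momentum has SI base units: kg * m^2 / s
N·m·s reduces to the same SI base units, so it is a valid unit for angular momentum.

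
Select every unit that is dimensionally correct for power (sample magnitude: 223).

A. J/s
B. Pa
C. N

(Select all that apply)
A

power has SI base units: kg * m^2 / s^3

Checking each option against kg * m^2 / s^3:
  A. J/s: ✓ matches
  B. Pa: ✗ does not match
  C. N: ✗ does not match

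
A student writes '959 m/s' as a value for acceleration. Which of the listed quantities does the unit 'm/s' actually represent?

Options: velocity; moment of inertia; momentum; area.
velocity

acceleration should have units dimensionally equivalent to m / s^2 (e.g. m/s²).
The given unit 'm/s' reduces to m / s. Of the listed options, that is the dimensionality of velocity.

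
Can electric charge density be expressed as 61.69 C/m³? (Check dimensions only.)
Yes

electric charge density has SI base units: A * s / m^3
C/m³ reduces to the same SI base units, so it is a valid unit for electric charge density.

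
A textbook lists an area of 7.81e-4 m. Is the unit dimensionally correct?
No

area has SI base units: m^2
m does NOT reduce to m^2; a valid unit for area would be e.g. m².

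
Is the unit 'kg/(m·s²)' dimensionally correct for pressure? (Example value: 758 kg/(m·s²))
Yes

pressure has SI base units: kg / (m * s^2)
kg/(m·s²) reduces to the same SI base units, so it is a valid unit for pressure.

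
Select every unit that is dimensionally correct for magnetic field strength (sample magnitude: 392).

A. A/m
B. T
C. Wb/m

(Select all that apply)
A

magnetic field strength has SI base units: A / m

Checking each option against A / m:
  A. A/m: ✓ matches
  B. T: ✗ does not match
  C. Wb/m: ✗ does not match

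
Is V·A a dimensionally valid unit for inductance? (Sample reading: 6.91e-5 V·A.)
No

inductance has SI base units: kg * m^2 / (A^2 * s^2)
V·A does NOT reduce to kg * m^2 / (A^2 * s^2); a valid unit for inductance would be e.g. H.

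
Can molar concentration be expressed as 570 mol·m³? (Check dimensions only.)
No

molar concentration has SI base units: mol / m^3
mol·m³ does NOT reduce to mol / m^3; a valid unit for molar concentration would be e.g. mol/m³.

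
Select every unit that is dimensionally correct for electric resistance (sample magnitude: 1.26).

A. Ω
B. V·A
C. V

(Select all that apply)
A

electric resistance has SI base units: kg * m^2 / (A^2 * s^3)

Checking each option against kg * m^2 / (A^2 * s^3):
  A. Ω: ✓ matches
  B. V·A: ✗ does not match
  C. V: ✗ does not match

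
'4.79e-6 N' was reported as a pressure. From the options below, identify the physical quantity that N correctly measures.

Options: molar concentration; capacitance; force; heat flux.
force

pressure should have units dimensionally equivalent to kg / (m * s^2) (e.g. Pa).
The given unit 'N' reduces to kg * m / s^2. Of the listed options, that is the dimensionality of force.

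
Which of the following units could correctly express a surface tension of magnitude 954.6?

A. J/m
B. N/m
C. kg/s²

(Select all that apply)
B, C

surface tension has SI base units: kg / s^2

Checking each option against kg / s^2:
  A. J/m: ✗ does not match
  B. N/m: ✓ matches
  C. kg/s²: ✓ matches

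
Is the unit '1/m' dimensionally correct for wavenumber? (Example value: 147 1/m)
Yes

wavenumber has SI base units: 1 / m
1/m reduces to the same SI base units, so it is a valid unit for wavenumber.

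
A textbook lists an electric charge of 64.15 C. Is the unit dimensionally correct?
Yes

electric charge has SI base units: A * s
C reduces to the same SI base units, so it is a valid unit for electric charge.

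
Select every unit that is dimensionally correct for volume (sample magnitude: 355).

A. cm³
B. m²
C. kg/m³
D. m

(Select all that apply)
A

volume has SI base units: m^3

Checking each option against m^3:
  A. cm³: ✓ matches
  B. m²: ✗ does not match
  C. kg/m³: ✗ does not match
  D. m: ✗ does not match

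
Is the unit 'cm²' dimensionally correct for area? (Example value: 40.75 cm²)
Yes

area has SI base units: m^2
cm² reduces to the same SI base units, so it is a valid unit for area.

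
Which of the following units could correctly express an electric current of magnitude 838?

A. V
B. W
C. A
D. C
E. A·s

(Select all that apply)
C

electric current has SI base units: A

Checking each option against A:
  A. V: ✗ does not match
  B. W: ✗ does not match
  C. A: ✓ matches
  D. C: ✗ does not match
  E. A·s: ✗ does not match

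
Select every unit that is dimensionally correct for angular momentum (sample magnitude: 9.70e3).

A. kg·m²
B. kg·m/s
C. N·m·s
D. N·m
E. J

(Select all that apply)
C

angular momentum has SI base units: kg * m^2 / s

Checking each option against kg * m^2 / s:
  A. kg·m²: ✗ does not match
  B. kg·m/s: ✗ does not match
  C. N·m·s: ✓ matches
  D. N·m: ✗ does not match
  E. J: ✗ does not match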